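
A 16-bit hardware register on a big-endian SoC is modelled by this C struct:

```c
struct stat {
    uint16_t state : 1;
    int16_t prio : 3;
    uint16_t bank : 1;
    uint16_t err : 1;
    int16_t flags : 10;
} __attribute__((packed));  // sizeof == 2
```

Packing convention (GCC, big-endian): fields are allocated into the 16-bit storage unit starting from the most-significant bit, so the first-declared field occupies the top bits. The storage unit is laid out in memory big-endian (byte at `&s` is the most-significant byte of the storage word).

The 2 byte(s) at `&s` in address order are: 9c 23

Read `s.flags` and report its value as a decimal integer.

[0]=0x9c [1]=0x23 (big-endian) → word 0x9c23
state [15+:1] = (word>>15) & 0x1 = 1
prio [12+:3] = (word>>12) & 0x7 = 1
bank [11+:1] = (word>>11) & 0x1 = 1
err [10+:1] = (word>>10) & 0x1 = 1
flags [0+:10] = (word>>0) & 0x3ff = 35  ←
flags signed 10b, MSB=0: value = 35

35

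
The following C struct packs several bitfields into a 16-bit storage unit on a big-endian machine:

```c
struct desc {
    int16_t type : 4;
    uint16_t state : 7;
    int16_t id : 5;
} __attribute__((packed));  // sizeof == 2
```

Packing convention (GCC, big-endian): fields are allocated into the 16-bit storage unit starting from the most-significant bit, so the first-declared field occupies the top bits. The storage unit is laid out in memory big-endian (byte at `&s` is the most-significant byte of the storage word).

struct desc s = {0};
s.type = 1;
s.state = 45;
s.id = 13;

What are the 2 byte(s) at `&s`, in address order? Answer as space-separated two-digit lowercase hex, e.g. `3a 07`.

[12+:4] type=1 & 0xf = 0x1; word=0x1000
[5+:7] state=45 & 0x7f = 0x2d; word=0x15a0
[0+:5] id=13 & 0x1f = 0xd; word=0x15ad
word = 0x15ad → big-endian bytes:
  [0]=0x15  [1]=0xad

15 ad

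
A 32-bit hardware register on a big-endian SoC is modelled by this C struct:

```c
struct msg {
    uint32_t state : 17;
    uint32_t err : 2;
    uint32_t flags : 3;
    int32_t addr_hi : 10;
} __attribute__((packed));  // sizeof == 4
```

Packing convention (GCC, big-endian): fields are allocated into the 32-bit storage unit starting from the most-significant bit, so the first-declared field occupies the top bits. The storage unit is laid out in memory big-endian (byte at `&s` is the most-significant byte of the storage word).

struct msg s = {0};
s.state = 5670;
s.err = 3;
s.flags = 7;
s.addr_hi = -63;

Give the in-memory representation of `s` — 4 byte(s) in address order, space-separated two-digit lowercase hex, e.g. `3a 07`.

state (17b) val=5670 bits=0x1626 at bit 15: 0x0b130000
err (2b) val=3 bits=0x3 at bit 13: 0x0b136000
flags (3b) val=7 bits=0x7 at bit 10: 0x0b137c00
addr_hi (10b) val=-63 bits=0x3c1 at bit 0: 0x0b137fc1
word = 0x0b137fc1 → big-endian bytes:
  [0]=0x0b  [1]=0x13  [2]=0x7f  [3]=0xc1

0b 13 7f c1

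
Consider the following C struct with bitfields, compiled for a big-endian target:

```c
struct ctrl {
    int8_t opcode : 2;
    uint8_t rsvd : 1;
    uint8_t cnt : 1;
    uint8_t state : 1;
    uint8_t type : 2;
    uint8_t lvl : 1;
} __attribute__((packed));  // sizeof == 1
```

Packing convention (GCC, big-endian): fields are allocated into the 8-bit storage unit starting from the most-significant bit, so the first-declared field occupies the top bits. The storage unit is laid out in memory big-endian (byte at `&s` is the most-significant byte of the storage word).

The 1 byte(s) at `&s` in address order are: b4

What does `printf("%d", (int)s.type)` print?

2

[0]=0xb4 (big-endian) → word 0xb4
opcode:2 @ bit 6 → (0xb4>>6)&0x3 = 0x2
rsvd:1 @ bit 5 → (0xb4>>5)&0x1 = 0x1
cnt:1 @ bit 4 → (0xb4>>4)&0x1 = 0x1
state:1 @ bit 3 → (0xb4>>3)&0x1 = 0x0
type:2 @ bit 1 → (0xb4>>1)&0x3 = 0x2  ←
lvl:1 @ bit 0 → (0xb4>>0)&0x1 = 0x0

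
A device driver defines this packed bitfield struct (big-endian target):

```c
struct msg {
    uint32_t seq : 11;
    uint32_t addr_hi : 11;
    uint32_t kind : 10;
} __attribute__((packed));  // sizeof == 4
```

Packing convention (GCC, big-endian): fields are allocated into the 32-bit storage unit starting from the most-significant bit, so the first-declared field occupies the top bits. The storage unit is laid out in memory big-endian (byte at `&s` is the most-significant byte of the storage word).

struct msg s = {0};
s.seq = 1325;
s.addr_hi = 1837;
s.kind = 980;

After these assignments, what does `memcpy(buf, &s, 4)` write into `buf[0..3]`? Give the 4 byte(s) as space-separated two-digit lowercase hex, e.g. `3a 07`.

a5 bc b7 d4

seq:11 = 1325 → 0x52d << 21 → word 0xa5a00000
addr_hi:11 = 1837 → 0x72d << 10 → word 0xa5bcb400
kind:10 = 980 → 0x3d4 << 0 → word 0xa5bcb7d4
word = 0xa5bcb7d4 → big-endian bytes:
  [0]=0xa5  [1]=0xbc  [2]=0xb7  [3]=0xd4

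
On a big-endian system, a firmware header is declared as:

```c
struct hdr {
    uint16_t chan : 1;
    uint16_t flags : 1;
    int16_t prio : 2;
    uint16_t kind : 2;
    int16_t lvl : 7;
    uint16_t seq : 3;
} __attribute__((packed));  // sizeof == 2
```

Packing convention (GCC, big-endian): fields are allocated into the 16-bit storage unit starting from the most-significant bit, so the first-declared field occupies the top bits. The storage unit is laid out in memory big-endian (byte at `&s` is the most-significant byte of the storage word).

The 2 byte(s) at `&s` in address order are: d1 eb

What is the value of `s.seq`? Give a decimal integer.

3

[0]=0xd1 [1]=0xeb (big-endian) → word 0xd1eb
chan [15+:1] = (word>>15) & 0x1 = 1
flags [14+:1] = (word>>14) & 0x1 = 1
prio [12+:2] = (word>>12) & 0x3 = 1
kind [10+:2] = (word>>10) & 0x3 = 0
lvl [3+:7] = (word>>3) & 0x7f = 61
seq [0+:3] = (word>>0) & 0x7 = 3  ←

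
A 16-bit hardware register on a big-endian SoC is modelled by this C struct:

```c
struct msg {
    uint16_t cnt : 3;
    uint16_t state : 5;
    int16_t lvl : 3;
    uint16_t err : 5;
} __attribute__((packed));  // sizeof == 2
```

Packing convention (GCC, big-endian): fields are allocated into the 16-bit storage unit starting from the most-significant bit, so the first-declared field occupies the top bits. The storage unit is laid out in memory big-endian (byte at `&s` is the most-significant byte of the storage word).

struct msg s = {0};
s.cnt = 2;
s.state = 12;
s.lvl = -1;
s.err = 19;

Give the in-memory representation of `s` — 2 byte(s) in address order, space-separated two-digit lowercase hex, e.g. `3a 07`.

4c f3

cnt (3b) val=2 bits=0x2 at bit 13: 0x4000
state (5b) val=12 bits=0xc at bit 8: 0x4c00
lvl (3b) val=-1 bits=0x7 at bit 5: 0x4ce0
err (5b) val=19 bits=0x13 at bit 0: 0x4cf3
word = 0x4cf3 → big-endian bytes:
  [0]=0x4c  [1]=0xf3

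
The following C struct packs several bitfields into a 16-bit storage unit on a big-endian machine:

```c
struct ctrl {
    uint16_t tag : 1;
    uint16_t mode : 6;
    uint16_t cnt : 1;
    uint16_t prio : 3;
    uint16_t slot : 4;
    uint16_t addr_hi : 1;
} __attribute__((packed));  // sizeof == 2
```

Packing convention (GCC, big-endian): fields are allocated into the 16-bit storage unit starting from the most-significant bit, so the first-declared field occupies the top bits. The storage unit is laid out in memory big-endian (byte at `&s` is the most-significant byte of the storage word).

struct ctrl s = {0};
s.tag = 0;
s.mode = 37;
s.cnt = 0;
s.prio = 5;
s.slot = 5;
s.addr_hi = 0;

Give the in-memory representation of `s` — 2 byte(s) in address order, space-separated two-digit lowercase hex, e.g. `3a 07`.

4a aa

[15+:1] tag=0 & 0x1 = 0x0; word=0x0000
[9+:6] mode=37 & 0x3f = 0x25; word=0x4a00
[8+:1] cnt=0 & 0x1 = 0x0; word=0x4a00
[5+:3] prio=5 & 0x7 = 0x5; word=0x4aa0
[1+:4] slot=5 & 0xf = 0x5; word=0x4aaa
[0+:1] addr_hi=0 & 0x1 = 0x0; word=0x4aaa
word = 0x4aaa → big-endian bytes:
  [0]=0x4a  [1]=0xaa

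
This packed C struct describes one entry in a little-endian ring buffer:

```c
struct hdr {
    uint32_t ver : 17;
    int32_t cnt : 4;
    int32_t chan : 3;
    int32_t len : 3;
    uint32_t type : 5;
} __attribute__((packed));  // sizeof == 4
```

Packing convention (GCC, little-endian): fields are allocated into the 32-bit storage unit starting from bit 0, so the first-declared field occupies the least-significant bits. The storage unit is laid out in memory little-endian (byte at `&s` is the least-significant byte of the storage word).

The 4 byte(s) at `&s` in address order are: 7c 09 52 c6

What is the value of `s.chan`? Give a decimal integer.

[0]=0x7c [1]=0x09 [2]=0x52 [3]=0xc6 (little-endian) → word 0xc652097c
ver:17 @ bit 0 → (0xc652097c>>0)&0x1ffff = 0x97c
cnt:4 @ bit 17 → (0xc652097c>>17)&0xf = 0x9
chan:3 @ bit 21 → (0xc652097c>>21)&0x7 = 0x2  ←
len:3 @ bit 24 → (0xc652097c>>24)&0x7 = 0x6
type:5 @ bit 27 → (0xc652097c>>27)&0x1f = 0x18
chan signed 3b, MSB=0: value = 2

2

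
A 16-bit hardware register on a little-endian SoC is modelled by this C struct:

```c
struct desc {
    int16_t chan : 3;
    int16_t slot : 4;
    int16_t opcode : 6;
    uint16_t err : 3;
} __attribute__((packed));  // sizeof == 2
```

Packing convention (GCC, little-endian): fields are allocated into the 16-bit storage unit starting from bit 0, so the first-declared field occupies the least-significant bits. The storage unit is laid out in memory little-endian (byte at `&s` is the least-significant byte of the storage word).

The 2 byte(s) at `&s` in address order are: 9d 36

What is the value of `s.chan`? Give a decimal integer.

-3

[0]=0x9d [1]=0x36 (little-endian) → word 0x369d
chan [0+:3] = (word>>0) & 0x7 = 5  ←
slot [3+:4] = (word>>3) & 0xf = 3
opcode [7+:6] = (word>>7) & 0x3f = 45
err [13+:3] = (word>>13) & 0x7 = 1
chan signed 3b, MSB=1: 5 - 8 = -3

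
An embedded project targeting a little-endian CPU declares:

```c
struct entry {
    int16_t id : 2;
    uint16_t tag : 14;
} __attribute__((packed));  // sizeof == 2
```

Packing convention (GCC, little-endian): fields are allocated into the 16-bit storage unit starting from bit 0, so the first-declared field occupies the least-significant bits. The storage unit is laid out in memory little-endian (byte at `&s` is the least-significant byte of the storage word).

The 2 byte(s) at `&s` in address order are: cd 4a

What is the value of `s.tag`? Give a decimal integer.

[0]=0xcd [1]=0x4a (little-endian) → word 0x4acd
id:2 @ bit 0 → (0x4acd>>0)&0x3 = 0x1
tag:14 @ bit 2 → (0x4acd>>2)&0x3fff = 0x12b3  ←

4787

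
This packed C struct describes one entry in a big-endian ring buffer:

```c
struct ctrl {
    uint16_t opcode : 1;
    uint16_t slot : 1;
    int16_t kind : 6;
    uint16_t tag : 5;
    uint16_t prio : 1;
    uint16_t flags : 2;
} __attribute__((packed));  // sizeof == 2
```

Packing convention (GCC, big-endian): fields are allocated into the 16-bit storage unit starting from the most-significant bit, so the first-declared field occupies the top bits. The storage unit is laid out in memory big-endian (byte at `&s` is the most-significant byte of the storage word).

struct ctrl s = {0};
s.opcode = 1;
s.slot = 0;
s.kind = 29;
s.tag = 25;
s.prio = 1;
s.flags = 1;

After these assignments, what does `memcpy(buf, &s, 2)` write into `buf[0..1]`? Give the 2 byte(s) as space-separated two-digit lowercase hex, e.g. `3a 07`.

[15+:1] opcode=1 & 0x1 = 0x1; word=0x8000
[14+:1] slot=0 & 0x1 = 0x0; word=0x8000
[8+:6] kind=29 & 0x3f = 0x1d; word=0x9d00
[3+:5] tag=25 & 0x1f = 0x19; word=0x9dc8
[2+:1] prio=1 & 0x1 = 0x1; word=0x9dcc
[0+:2] flags=1 & 0x3 = 0x1; word=0x9dcd
word = 0x9dcd → big-endian bytes:
  [0]=0x9d  [1]=0xcd

9d cd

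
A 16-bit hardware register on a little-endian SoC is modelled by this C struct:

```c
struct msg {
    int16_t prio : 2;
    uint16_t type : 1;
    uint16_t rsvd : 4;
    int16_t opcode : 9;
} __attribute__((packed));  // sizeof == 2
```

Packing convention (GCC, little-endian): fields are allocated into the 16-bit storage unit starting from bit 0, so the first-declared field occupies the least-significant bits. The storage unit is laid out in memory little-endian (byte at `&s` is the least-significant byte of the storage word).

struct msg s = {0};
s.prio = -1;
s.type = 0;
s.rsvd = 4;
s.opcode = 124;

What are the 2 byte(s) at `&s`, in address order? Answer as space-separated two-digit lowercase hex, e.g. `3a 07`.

prio (2b) val=-1 bits=0x3 at bit 0: 0x0003
type (1b) val=0 bits=0x0 at bit 2: 0x0003
rsvd (4b) val=4 bits=0x4 at bit 3: 0x0023
opcode (9b) val=124 bits=0x7c at bit 7: 0x3e23
word = 0x3e23 → little-endian bytes:
  [0]=0x23  [1]=0x3e

23 3e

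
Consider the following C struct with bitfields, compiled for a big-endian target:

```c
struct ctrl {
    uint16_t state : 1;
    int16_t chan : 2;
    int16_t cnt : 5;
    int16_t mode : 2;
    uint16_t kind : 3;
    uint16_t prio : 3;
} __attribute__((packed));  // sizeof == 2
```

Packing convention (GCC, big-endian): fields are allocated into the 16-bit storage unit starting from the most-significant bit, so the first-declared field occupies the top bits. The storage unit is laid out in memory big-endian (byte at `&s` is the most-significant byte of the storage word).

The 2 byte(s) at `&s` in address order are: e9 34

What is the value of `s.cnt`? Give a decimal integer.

9

[0]=0xe9 [1]=0x34 (big-endian) → word 0xe934
state:1 @ bit 15 → (0xe934>>15)&0x1 = 0x1
chan:2 @ bit 13 → (0xe934>>13)&0x3 = 0x3
cnt:5 @ bit 8 → (0xe934>>8)&0x1f = 0x9  ←
mode:2 @ bit 6 → (0xe934>>6)&0x3 = 0x0
kind:3 @ bit 3 → (0xe934>>3)&0x7 = 0x6
prio:3 @ bit 0 → (0xe934>>0)&0x7 = 0x4
cnt signed 5b, MSB=0: value = 9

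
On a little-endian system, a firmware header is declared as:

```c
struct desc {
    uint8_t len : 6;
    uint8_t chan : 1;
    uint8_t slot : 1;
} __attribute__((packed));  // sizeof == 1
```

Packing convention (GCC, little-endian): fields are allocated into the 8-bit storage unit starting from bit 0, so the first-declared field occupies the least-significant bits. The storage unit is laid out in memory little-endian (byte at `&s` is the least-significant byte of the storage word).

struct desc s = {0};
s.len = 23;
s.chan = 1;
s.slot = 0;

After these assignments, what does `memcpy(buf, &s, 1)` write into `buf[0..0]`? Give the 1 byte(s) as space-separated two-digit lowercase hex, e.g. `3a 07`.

57

len (6b) val=23 bits=0x17 at bit 0: 0x17
chan (1b) val=1 bits=0x1 at bit 6: 0x57
slot (1b) val=0 bits=0x0 at bit 7: 0x57
word = 0x57 → little-endian bytes:
  [0]=0x57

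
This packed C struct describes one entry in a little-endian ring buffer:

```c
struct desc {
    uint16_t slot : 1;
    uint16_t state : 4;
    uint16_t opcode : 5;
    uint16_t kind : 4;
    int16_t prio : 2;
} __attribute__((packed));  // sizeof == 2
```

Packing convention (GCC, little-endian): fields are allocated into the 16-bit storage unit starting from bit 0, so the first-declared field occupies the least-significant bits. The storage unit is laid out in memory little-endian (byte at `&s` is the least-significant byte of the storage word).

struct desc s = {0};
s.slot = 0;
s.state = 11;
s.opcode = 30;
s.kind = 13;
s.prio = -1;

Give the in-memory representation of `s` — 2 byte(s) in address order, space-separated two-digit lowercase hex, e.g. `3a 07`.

[0+:1] slot=0 & 0x1 = 0x0; word=0x0000
[1+:4] state=11 & 0xf = 0xb; word=0x0016
[5+:5] opcode=30 & 0x1f = 0x1e; word=0x03d6
[10+:4] kind=13 & 0xf = 0xd; word=0x37d6
[14+:2] prio=-1 & 0x3 = 0x3; word=0xf7d6
word = 0xf7d6 → little-endian bytes:
  [0]=0xd6  [1]=0xf7

d6 f7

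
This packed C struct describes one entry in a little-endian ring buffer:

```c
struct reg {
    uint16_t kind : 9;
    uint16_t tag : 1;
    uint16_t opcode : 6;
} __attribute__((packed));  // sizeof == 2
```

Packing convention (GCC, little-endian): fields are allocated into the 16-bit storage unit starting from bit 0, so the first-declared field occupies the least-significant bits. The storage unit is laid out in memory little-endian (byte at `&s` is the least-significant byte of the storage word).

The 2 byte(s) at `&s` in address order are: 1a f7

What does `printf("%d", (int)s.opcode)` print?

61

[0]=0x1a [1]=0xf7 (little-endian) → word 0xf71a
kind:9 @ bit 0 → (0xf71a>>0)&0x1ff = 0x11a
tag:1 @ bit 9 → (0xf71a>>9)&0x1 = 0x1
opcode:6 @ bit 10 → (0xf71a>>10)&0x3f = 0x3d  ←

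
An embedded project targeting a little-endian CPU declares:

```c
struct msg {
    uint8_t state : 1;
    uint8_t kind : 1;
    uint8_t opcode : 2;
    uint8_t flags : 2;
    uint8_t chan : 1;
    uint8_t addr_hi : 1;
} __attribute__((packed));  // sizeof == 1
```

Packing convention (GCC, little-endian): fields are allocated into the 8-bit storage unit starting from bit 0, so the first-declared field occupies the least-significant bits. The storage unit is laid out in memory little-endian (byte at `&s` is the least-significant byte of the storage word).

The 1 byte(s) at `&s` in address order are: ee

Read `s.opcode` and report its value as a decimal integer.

3

[0]=0xee (little-endian) → word 0xee
state [0+:1] = (word>>0) & 0x1 = 0
kind [1+:1] = (word>>1) & 0x1 = 1
opcode [2+:2] = (word>>2) & 0x3 = 3  ←
flags [4+:2] = (word>>4) & 0x3 = 2
chan [6+:1] = (word>>6) & 0x1 = 1
addr_hi [7+:1] = (word>>7) & 0x1 = 1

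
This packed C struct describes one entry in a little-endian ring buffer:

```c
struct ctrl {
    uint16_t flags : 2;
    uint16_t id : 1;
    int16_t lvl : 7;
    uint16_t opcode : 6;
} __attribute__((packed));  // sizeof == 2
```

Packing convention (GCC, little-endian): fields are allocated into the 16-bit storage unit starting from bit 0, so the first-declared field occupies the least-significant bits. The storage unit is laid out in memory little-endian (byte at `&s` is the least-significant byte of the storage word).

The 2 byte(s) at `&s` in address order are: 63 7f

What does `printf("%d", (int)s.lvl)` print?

[0]=0x63 [1]=0x7f (little-endian) → word 0x7f63
flags [0+:2] = (word>>0) & 0x3 = 3
id [2+:1] = (word>>2) & 0x1 = 0
lvl [3+:7] = (word>>3) & 0x7f = 108  ←
opcode [10+:6] = (word>>10) & 0x3f = 31
lvl signed 7b, MSB=1: 108 - 128 = -20

-20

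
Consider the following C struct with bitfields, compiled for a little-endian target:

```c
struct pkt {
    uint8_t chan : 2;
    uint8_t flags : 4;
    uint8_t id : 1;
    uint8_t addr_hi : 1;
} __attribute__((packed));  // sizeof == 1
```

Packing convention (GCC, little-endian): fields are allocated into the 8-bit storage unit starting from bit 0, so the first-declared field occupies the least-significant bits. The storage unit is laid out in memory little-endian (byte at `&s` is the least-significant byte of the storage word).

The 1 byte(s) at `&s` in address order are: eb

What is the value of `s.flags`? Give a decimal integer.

[0]=0xeb (little-endian) → word 0xeb
chan [0+:2] = (word>>0) & 0x3 = 3
flags [2+:4] = (word>>2) & 0xf = 10  ←
id [6+:1] = (word>>6) & 0x1 = 1
addr_hi [7+:1] = (word>>7) & 0x1 = 1

10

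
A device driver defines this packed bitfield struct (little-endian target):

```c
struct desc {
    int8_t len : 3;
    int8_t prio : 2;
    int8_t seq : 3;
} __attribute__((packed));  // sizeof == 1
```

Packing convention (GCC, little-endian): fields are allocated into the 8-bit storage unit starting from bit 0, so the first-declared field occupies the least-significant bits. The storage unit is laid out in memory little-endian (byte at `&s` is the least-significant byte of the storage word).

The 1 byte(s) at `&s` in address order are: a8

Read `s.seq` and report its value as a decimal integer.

[0]=0xa8 (little-endian) → word 0xa8
len:3 @ bit 0 → (0xa8>>0)&0x7 = 0x0
prio:2 @ bit 3 → (0xa8>>3)&0x3 = 0x1
seq:3 @ bit 5 → (0xa8>>5)&0x7 = 0x5  ←
seq signed 3b, MSB=1: 5 - 8 = -3

-3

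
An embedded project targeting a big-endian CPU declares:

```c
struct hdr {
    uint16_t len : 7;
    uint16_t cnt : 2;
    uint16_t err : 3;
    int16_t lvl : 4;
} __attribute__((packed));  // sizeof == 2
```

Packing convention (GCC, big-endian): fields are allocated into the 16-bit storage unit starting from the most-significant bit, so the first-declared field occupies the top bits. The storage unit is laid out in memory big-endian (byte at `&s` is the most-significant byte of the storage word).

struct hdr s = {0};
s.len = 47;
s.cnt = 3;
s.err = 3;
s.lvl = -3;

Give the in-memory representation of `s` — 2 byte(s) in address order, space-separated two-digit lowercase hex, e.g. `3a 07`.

len:7 = 47 → 0x2f << 9 → word 0x5e00
cnt:2 = 3 → 0x3 << 7 → word 0x5f80
err:3 = 3 → 0x3 << 4 → word 0x5fb0
lvl:4 = -3 → 0xd << 0 → word 0x5fbd
word = 0x5fbd → big-endian bytes:
  [0]=0x5f  [1]=0xbd

5f bd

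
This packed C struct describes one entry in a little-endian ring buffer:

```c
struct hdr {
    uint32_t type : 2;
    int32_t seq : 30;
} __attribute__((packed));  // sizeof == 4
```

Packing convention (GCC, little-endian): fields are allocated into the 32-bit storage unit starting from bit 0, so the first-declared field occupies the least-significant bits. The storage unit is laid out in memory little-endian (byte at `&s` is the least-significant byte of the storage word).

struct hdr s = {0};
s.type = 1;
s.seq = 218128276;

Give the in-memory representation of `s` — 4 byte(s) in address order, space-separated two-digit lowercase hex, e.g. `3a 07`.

51 7e 01 34

type:2 = 1 → 0x1 << 0 → word 0x00000001
seq:30 = 218128276 → 0xd005f94 << 2 → word 0x34017e51
word = 0x34017e51 → little-endian bytes:
  [0]=0x51  [1]=0x7e  [2]=0x01  [3]=0x34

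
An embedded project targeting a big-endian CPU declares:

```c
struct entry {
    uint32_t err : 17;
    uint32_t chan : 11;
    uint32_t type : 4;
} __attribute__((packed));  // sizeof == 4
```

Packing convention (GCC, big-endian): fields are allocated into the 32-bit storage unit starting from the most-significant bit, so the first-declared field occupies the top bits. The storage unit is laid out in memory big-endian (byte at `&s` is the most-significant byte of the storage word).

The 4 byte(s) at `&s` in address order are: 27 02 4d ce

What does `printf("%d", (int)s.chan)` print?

1244

[0]=0x27 [1]=0x02 [2]=0x4d [3]=0xce (big-endian) → word 0x27024dce
err [15+:17] = (word>>15) & 0x1ffff = 19972
chan [4+:11] = (word>>4) & 0x7ff = 1244  ←
type [0+:4] = (word>>0) & 0xf = 14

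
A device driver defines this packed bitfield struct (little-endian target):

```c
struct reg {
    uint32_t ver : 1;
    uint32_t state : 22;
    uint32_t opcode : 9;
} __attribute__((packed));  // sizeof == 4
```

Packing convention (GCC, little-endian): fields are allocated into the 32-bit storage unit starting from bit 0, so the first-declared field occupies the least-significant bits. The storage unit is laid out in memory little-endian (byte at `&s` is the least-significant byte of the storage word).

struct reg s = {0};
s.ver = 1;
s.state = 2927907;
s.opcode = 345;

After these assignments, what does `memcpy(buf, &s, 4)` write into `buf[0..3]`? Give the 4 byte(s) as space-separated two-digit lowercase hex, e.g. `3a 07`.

ver (1b) val=1 bits=0x1 at bit 0: 0x00000001
state (22b) val=2927907 bits=0x2cad23 at bit 1: 0x00595a47
opcode (9b) val=345 bits=0x159 at bit 23: 0xacd95a47
word = 0xacd95a47 → little-endian bytes:
  [0]=0x47  [1]=0x5a  [2]=0xd9  [3]=0xac

47 5a d9 ac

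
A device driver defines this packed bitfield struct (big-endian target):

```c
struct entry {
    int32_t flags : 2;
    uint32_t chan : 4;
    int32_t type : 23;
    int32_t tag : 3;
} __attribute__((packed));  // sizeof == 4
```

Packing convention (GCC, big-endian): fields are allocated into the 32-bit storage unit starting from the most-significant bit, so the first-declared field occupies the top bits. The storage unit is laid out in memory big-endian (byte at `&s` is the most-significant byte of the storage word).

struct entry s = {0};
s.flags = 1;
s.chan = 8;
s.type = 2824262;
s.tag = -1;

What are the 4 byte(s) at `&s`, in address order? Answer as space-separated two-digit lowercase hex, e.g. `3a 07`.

61 58 c2 37

flags:2 = 1 → 0x1 << 30 → word 0x40000000
chan:4 = 8 → 0x8 << 26 → word 0x60000000
type:23 = 2824262 → 0x2b1846 << 3 → word 0x6158c230
tag:3 = -1 → 0x7 << 0 → word 0x6158c237
word = 0x6158c237 → big-endian bytes:
  [0]=0x61  [1]=0x58  [2]=0xc2  [3]=0x37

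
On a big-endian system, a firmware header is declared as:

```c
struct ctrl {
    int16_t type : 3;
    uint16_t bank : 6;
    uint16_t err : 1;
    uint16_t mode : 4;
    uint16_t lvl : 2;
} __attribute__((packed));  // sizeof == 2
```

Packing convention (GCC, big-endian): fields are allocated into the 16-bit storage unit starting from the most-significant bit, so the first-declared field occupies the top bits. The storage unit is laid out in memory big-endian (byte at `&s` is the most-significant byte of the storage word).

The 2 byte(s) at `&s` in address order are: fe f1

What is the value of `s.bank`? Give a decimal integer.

61

[0]=0xfe [1]=0xf1 (big-endian) → word 0xfef1
type [13+:3] = (word>>13) & 0x7 = 7
bank [7+:6] = (word>>7) & 0x3f = 61  ←
err [6+:1] = (word>>6) & 0x1 = 1
mode [2+:4] = (word>>2) & 0xf = 12
lvl [0+:2] = (word>>0) & 0x3 = 1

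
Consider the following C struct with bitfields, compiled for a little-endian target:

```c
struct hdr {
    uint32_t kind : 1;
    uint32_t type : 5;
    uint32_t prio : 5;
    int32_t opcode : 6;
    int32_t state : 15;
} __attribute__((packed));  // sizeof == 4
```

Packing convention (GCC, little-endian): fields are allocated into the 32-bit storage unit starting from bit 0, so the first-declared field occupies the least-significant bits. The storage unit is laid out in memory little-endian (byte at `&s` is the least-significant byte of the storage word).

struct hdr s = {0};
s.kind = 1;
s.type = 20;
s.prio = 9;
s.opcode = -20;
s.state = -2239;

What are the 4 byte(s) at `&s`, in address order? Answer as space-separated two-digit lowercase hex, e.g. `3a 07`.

kind (1b) val=1 bits=0x1 at bit 0: 0x00000001
type (5b) val=20 bits=0x14 at bit 1: 0x00000029
prio (5b) val=9 bits=0x9 at bit 6: 0x00000269
opcode (6b) val=-20 bits=0x2c at bit 11: 0x00016269
state (15b) val=-2239 bits=0x7741 at bit 17: 0xee836269
word = 0xee836269 → little-endian bytes:
  [0]=0x69  [1]=0x62  [2]=0x83  [3]=0xee

69 62 83 ee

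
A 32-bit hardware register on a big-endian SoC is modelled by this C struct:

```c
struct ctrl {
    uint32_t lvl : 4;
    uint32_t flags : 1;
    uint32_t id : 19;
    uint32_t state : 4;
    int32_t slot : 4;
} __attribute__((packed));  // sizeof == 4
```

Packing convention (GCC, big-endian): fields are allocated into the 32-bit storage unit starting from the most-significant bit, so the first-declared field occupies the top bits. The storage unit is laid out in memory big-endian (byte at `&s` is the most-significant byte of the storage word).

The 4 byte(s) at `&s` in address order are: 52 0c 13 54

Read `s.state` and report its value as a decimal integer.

[0]=0x52 [1]=0x0c [2]=0x13 [3]=0x54 (big-endian) → word 0x520c1354
lvl [28+:4] = (word>>28) & 0xf = 5
flags [27+:1] = (word>>27) & 0x1 = 0
id [8+:19] = (word>>8) & 0x7ffff = 134163
state [4+:4] = (word>>4) & 0xf = 5  ←
slot [0+:4] = (word>>0) & 0xf = 4

5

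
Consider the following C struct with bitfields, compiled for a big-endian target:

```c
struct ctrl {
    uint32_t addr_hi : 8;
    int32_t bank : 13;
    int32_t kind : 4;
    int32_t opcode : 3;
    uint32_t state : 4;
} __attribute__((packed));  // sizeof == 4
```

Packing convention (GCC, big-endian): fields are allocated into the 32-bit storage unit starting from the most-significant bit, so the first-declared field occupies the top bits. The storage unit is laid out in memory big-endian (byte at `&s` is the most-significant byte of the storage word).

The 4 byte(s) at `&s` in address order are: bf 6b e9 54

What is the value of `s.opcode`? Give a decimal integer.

-3

[0]=0xbf [1]=0x6b [2]=0xe9 [3]=0x54 (big-endian) → word 0xbf6be954
addr_hi:8 @ bit 24 → (0xbf6be954>>24)&0xff = 0xbf
bank:13 @ bit 11 → (0xbf6be954>>11)&0x1fff = 0xd7d
kind:4 @ bit 7 → (0xbf6be954>>7)&0xf = 0x2
opcode:3 @ bit 4 → (0xbf6be954>>4)&0x7 = 0x5  ←
state:4 @ bit 0 → (0xbf6be954>>0)&0xf = 0x4
opcode signed 3b, MSB=1: 5 - 8 = -3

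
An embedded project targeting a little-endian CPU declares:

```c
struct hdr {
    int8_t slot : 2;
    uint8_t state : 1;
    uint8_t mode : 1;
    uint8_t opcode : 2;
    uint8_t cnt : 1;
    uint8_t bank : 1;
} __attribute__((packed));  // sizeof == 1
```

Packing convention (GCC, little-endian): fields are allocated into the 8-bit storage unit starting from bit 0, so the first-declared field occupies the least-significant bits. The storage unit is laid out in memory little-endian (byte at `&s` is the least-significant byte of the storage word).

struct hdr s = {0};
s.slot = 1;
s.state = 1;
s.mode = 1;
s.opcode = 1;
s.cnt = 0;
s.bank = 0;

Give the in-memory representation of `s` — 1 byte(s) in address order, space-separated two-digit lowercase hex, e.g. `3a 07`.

1d

slot:2 = 1 → 0x1 << 0 → word 0x01
state:1 = 1 → 0x1 << 2 → word 0x05
mode:1 = 1 → 0x1 << 3 → word 0x0d
opcode:2 = 1 → 0x1 << 4 → word 0x1d
cnt:1 = 0 → 0x0 << 6 → word 0x1d
bank:1 = 0 → 0x0 << 7 → word 0x1d
word = 0x1d → little-endian bytes:
  [0]=0x1d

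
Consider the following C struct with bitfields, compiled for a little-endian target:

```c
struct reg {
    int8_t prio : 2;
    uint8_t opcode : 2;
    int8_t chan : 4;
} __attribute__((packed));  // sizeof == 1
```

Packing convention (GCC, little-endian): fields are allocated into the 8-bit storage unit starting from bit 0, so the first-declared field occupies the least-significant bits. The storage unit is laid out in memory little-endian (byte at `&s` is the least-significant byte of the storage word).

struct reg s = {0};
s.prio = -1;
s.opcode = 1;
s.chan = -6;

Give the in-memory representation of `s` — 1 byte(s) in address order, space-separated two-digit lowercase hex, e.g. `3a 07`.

prio (2b) val=-1 bits=0x3 at bit 0: 0x03
opcode (2b) val=1 bits=0x1 at bit 2: 0x07
chan (4b) val=-6 bits=0xa at bit 4: 0xa7
word = 0xa7 → little-endian bytes:
  [0]=0xa7

a7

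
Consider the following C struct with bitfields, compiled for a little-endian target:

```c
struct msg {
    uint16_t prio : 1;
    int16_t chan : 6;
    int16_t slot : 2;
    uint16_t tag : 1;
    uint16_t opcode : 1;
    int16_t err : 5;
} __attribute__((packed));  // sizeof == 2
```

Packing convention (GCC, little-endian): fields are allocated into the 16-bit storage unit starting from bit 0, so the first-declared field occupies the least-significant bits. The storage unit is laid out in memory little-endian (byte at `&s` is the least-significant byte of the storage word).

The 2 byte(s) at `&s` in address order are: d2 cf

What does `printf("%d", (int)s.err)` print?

-7

[0]=0xd2 [1]=0xcf (little-endian) → word 0xcfd2
prio:1 @ bit 0 → (0xcfd2>>0)&0x1 = 0x0
chan:6 @ bit 1 → (0xcfd2>>1)&0x3f = 0x29
slot:2 @ bit 7 → (0xcfd2>>7)&0x3 = 0x3
tag:1 @ bit 9 → (0xcfd2>>9)&0x1 = 0x1
opcode:1 @ bit 10 → (0xcfd2>>10)&0x1 = 0x1
err:5 @ bit 11 → (0xcfd2>>11)&0x1f = 0x19  ←
err signed 5b, MSB=1: 25 - 32 = -7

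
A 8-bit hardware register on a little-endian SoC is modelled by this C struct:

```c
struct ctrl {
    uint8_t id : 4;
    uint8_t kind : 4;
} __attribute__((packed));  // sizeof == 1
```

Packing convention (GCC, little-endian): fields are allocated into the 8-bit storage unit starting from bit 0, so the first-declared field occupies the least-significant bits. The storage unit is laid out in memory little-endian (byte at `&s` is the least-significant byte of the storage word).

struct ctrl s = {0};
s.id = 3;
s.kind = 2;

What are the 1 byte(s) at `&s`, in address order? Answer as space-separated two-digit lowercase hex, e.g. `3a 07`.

23

id (4b) val=3 bits=0x3 at bit 0: 0x03
kind (4b) val=2 bits=0x2 at bit 4: 0x23
word = 0x23 → little-endian bytes:
  [0]=0x23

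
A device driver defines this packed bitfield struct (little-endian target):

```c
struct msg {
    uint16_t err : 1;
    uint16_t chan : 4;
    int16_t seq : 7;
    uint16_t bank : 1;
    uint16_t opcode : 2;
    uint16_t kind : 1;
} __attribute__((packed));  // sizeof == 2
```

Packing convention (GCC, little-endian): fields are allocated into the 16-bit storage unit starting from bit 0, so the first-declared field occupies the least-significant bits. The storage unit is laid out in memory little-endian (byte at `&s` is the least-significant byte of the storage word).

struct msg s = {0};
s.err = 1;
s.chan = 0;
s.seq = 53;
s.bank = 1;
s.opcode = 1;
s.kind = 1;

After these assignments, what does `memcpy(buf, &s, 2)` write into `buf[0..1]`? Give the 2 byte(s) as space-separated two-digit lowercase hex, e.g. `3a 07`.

a1 b6

err:1 = 1 → 0x1 << 0 → word 0x0001
chan:4 = 0 → 0x0 << 1 → word 0x0001
seq:7 = 53 → 0x35 << 5 → word 0x06a1
bank:1 = 1 → 0x1 << 12 → word 0x16a1
opcode:2 = 1 → 0x1 << 13 → word 0x36a1
kind:1 = 1 → 0x1 << 15 → word 0xb6a1
word = 0xb6a1 → little-endian bytes:
  [0]=0xa1  [1]=0xb6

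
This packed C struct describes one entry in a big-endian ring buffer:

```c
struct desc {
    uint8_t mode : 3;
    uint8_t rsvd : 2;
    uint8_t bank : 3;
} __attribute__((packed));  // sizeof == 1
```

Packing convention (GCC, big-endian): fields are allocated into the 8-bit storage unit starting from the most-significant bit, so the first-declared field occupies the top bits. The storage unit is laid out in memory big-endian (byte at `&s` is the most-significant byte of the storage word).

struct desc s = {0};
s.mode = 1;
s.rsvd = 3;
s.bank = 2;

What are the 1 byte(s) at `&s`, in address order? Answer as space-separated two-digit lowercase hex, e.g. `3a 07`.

mode:3 = 1 → 0x1 << 5 → word 0x20
rsvd:2 = 3 → 0x3 << 3 → word 0x38
bank:3 = 2 → 0x2 << 0 → word 0x3a
word = 0x3a → big-endian bytes:
  [0]=0x3a

3a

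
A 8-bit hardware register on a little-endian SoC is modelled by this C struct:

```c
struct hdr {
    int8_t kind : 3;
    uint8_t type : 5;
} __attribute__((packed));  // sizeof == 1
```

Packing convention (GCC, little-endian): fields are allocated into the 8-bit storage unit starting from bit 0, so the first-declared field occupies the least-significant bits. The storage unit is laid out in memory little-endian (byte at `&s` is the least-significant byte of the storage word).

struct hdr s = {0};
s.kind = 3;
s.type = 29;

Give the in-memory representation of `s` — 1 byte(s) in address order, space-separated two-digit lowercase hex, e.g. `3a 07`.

eb

kind (3b) val=3 bits=0x3 at bit 0: 0x03
type (5b) val=29 bits=0x1d at bit 3: 0xeb
word = 0xeb → little-endian bytes:
  [0]=0xeb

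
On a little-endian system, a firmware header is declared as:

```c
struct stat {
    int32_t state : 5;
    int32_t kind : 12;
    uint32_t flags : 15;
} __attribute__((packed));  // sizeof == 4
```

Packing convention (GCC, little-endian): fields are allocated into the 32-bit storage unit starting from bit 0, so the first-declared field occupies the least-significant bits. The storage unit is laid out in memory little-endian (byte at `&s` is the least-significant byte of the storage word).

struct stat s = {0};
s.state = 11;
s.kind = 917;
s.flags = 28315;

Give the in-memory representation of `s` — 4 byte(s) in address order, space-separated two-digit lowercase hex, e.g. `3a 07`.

state:5 = 11 → 0xb << 0 → word 0x0000000b
kind:12 = 917 → 0x395 << 5 → word 0x000072ab
flags:15 = 28315 → 0x6e9b << 17 → word 0xdd3672ab
word = 0xdd3672ab → little-endian bytes:
  [0]=0xab  [1]=0x72  [2]=0x36  [3]=0xdd

ab 72 36 dd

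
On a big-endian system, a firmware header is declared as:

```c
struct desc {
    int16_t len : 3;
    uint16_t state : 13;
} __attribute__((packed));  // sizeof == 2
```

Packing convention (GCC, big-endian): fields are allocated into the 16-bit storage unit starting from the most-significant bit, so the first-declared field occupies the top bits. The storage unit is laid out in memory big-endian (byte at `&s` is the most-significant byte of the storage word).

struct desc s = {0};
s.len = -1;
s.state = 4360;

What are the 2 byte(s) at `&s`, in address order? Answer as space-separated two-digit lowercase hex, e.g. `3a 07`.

len:3 = -1 → 0x7 << 13 → word 0xe000
state:13 = 4360 → 0x1108 << 0 → word 0xf108
word = 0xf108 → big-endian bytes:
  [0]=0xf1  [1]=0x08

f1 08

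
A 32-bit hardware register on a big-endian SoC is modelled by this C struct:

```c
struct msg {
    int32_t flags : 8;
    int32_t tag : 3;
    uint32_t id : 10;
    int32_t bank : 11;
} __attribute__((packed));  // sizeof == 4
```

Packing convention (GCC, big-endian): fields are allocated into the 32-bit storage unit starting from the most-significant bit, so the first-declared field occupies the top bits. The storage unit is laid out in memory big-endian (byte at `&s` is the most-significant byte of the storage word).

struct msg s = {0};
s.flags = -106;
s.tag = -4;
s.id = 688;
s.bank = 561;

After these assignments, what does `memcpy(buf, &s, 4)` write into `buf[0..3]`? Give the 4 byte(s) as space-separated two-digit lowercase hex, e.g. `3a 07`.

flags (8b) val=-106 bits=0x96 at bit 24: 0x96000000
tag (3b) val=-4 bits=0x4 at bit 21: 0x96800000
id (10b) val=688 bits=0x2b0 at bit 11: 0x96958000
bank (11b) val=561 bits=0x231 at bit 0: 0x96958231
word = 0x96958231 → big-endian bytes:
  [0]=0x96  [1]=0x95  [2]=0x82  [3]=0x31

96 95 82 31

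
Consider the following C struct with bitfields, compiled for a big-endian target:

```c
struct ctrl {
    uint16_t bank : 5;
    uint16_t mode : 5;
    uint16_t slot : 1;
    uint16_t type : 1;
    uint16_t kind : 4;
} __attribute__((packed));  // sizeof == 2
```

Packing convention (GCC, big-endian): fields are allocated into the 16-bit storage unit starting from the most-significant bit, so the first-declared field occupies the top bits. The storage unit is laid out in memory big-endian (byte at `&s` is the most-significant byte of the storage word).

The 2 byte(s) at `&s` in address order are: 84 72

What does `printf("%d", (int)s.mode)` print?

17

[0]=0x84 [1]=0x72 (big-endian) → word 0x8472
bank:5 @ bit 11 → (0x8472>>11)&0x1f = 0x10
mode:5 @ bit 6 → (0x8472>>6)&0x1f = 0x11  ←
slot:1 @ bit 5 → (0x8472>>5)&0x1 = 0x1
type:1 @ bit 4 → (0x8472>>4)&0x1 = 0x1
kind:4 @ bit 0 → (0x8472>>0)&0xf = 0x2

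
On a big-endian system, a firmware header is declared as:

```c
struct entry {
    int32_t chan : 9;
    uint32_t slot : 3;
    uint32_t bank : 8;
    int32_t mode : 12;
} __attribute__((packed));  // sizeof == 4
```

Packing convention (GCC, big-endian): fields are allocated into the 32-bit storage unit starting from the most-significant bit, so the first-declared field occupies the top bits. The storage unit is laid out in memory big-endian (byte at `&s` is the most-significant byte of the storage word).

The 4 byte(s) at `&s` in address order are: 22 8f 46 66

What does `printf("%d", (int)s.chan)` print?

[0]=0x22 [1]=0x8f [2]=0x46 [3]=0x66 (big-endian) → word 0x228f4666
chan [23+:9] = (word>>23) & 0x1ff = 69  ←
slot [20+:3] = (word>>20) & 0x7 = 0
bank [12+:8] = (word>>12) & 0xff = 244
mode [0+:12] = (word>>0) & 0xfff = 1638
chan signed 9b, MSB=0: value = 69

69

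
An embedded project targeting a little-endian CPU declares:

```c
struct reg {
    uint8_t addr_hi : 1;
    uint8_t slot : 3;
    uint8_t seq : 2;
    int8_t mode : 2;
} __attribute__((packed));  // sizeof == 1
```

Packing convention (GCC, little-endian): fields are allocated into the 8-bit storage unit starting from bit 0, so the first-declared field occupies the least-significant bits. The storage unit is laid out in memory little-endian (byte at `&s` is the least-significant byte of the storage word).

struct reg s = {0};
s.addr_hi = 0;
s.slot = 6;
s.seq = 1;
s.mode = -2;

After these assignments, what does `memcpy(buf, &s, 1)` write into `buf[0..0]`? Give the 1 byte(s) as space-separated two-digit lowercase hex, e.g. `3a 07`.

9c

[0+:1] addr_hi=0 & 0x1 = 0x0; word=0x00
[1+:3] slot=6 & 0x7 = 0x6; word=0x0c
[4+:2] seq=1 & 0x3 = 0x1; word=0x1c
[6+:2] mode=-2 & 0x3 = 0x2; word=0x9c
word = 0x9c → little-endian bytes:
  [0]=0x9c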